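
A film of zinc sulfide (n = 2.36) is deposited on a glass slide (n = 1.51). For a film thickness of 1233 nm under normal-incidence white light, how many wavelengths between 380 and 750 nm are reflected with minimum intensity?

At the upper boundary (n = 1.0 to n = 2.36) the reflected ray undergoes a half-wave phase shift.
Bottom surface (2.36 → 1.51): reflection off a lower-index medium gives no phase shift.
Exactly one π shift → a net half-wave offset.
So the condition for destructive reflection is 2 n t = m λ.
λ = 2 n t / m = 5820 / m nm.
m=7: 831 nm (IR); m=8: 727 nm (visible); m=9: 647 nm (visible); m=10: 582 nm (visible); m=11: 529 nm (visible); m=12: 485 nm (visible); m=13: 448 nm (visible); m=14: 416 nm (visible); m=15: 388 nm (visible); m=16: 364 nm (UV).

8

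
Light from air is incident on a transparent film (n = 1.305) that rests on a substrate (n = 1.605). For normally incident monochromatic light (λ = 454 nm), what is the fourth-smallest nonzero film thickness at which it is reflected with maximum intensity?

At the upper boundary (n = 1.0 to n = 1.305) the reflected ray undergoes a half-wave phase shift.
At the lower boundary (n = 1.305 to n = 1.605) the reflected ray undergoes a half-wave phase shift.
The two reflections carry the same phase change, so no net offset.
For maximum reflection here: 2 n t = m λ.
The fourth-smallest nonzero thickness corresponds to m = 4: t = m λ / (2 n) = 4.00 × 454 / (2 × 1.305) = 696 nm.

696 nm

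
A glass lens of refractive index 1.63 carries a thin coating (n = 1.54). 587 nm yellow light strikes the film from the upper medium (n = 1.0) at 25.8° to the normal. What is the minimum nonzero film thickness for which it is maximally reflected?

Ray reflecting at the top interface goes from n = 1.0 toward n = 1.54: a half-wave phase shift.
At the lower boundary (n = 1.54 to n = 1.63) the reflected ray undergoes a half-wave phase shift.
Net: no relative phase inversion (both shifts match).
With no net inversion, constructive interference in reflection requires 2 n t cos θ_r = m λ.
Snell's law: 1.0 sin 25.8° = 1.54 sin θ_r → sin θ_r = 0.283, cos θ_r = 0.959.
Minimum nonzero at m = 1: t = λ / (2 n cos θ_r) = 587 / (2 × 1.54 × 0.959) = 199 nm.

199 nm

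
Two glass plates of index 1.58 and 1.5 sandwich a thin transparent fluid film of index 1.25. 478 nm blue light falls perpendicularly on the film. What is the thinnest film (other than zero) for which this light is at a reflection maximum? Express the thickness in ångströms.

956 Å

Ray reflecting at the top interface goes from n = 1.58 toward n = 1.25: no phase shift.
Bottom surface (1.25 → 1.5): reflection off a higher-index medium gives a half-wave phase shift.
Net: one phase inversion between the two reflected rays.
With one net inversion, constructive interference in reflection requires 2 n t = (m + ½) λ.
Minimum at m = 0: t = λ / (4 n) = 478 / (4 × 1.25) = 95.6 nm.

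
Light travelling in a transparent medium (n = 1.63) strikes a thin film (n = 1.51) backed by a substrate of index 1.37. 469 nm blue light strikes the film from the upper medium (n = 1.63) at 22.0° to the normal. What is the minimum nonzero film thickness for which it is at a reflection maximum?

Top surface (1.63 → 1.51): reflection off a lower-index medium gives no phase shift.
At the lower boundary (n = 1.51 to n = 1.37) the reflected ray undergoes no phase shift.
Zero or two π shifts → no net half-wave offset.
For maximum reflection here: 2 n t cos θ_r = m λ.
Snell's law: 1.63 sin 22.0° = 1.51 sin θ_r → sin θ_r = 0.404, cos θ_r = 0.915.
Minimum nonzero at m = 1: t = λ / (2 n cos θ_r) = 469 / (2 × 1.51 × 0.915) = 170 nm.

170 nm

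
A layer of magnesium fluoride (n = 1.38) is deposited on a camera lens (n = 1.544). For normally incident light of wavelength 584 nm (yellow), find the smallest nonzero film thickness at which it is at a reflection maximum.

212 nm

Ray reflecting at the top interface goes from n = 1.0 toward n = 1.38: a half-wave phase shift.
Ray reflecting at the bottom interface goes from n = 1.38 toward n = 1.544: a half-wave phase shift.
Net: no relative phase inversion (both shifts match).
For bright reflection here: 2 n t = m λ.
Minimum nonzero at m = 1: t = λ / (2 n) = 584 / (2 × 1.38) = 212 nm.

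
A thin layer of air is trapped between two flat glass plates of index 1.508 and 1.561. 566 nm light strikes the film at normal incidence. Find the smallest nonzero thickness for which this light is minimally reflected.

Ray reflecting at the top interface goes from n = 1.508 toward n = 1.0: no phase shift.
Ray reflecting at the bottom interface goes from n = 1.0 toward n = 1.561: a half-wave phase shift.
The two reflections differ by half a wavelength.
So the condition for destructive reflection is 2 n t = m λ.
The smallest nonzero thickness corresponds to m = 1: t = m λ / (2 n) = 1.00 × 566 / (2 × 1.0) = 283 nm.

283 nm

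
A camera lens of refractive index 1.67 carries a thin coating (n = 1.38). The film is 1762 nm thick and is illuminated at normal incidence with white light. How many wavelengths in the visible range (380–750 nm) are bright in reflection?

6

Top surface (1.0 → 1.38): reflection off a higher-index medium gives a half-wave phase shift.
Bottom surface (1.38 → 1.67): reflection off a higher-index medium gives a half-wave phase shift.
Zero or two π shifts → no net half-wave offset.
With no net inversion, constructive interference in reflection requires 2 n t = m λ.
λ = 2 n t / m = 4863 / m nm.
m=6: 811 nm (IR); m=7: 695 nm (visible); m=8: 608 nm (visible); m=9: 540 nm (visible); m=10: 486 nm (visible); m=11: 442 nm (visible); m=12: 405 nm (visible); m=13: 374 nm (UV).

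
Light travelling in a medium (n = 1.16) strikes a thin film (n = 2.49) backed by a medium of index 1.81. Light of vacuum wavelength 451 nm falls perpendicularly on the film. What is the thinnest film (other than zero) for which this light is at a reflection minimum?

90.6 nm

At the upper boundary (n = 1.16 to n = 2.49) the reflected ray undergoes a half-wave phase shift.
Bottom surface (2.49 → 1.81): reflection off a lower-index medium gives no phase shift.
Exactly one π shift → a net half-wave offset.
So the condition for destructive reflection is 2 n t = m λ.
Minimum nonzero at m = 1: t = λ / (2 n) = 451 / (2 × 2.49) = 90.6 nm.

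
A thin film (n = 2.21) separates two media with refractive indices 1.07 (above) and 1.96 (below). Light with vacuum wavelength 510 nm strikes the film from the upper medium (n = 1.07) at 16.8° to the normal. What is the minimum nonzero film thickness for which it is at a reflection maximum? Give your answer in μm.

At the upper boundary (n = 1.07 to n = 2.21) the reflected ray undergoes a half-wave phase shift.
At the lower boundary (n = 2.21 to n = 1.96) the reflected ray undergoes no phase shift.
Net: one phase inversion between the two reflected rays.
So the condition for constructive reflection is 2 n t cos θ_r = (m + ½) λ.
Snell's law: 1.07 sin 16.8° = 2.21 sin θ_r → sin θ_r = 0.140, cos θ_r = 0.990.
Minimum at m = 0: t = λ / (4 n cos θ_r) = 510 / (4 × 2.21 × 0.990) = 58.3 nm.

0.0583 μm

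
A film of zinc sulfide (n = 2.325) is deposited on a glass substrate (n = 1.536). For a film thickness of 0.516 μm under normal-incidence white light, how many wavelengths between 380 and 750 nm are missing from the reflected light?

Ray reflecting at the top interface goes from n = 1.0 toward n = 2.325: a half-wave phase shift.
At the lower boundary (n = 2.325 to n = 1.536) the reflected ray undergoes no phase shift.
Exactly one π shift → a net half-wave offset.
With one net inversion, destructive interference in reflection requires 2 n t = m λ.
λ = 2 n t / m = 2399 / m nm.
m=3: 800 nm (IR); m=4: 600 nm (visible); m=5: 480 nm (visible); m=6: 400 nm (visible); m=7: 343 nm (UV).

3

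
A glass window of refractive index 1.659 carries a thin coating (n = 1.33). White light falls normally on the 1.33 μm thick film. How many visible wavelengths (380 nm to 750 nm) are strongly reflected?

At the upper boundary (n = 1.0 to n = 1.33) the reflected ray undergoes a half-wave phase shift.
Bottom surface (1.33 → 1.659): reflection off a higher-index medium gives a half-wave phase shift.
Zero or two π shifts → no net half-wave offset.
With no net inversion, constructive interference in reflection requires 2 n t = m λ.
λ = 2 n t / m = 3538 / m nm.
m=4: 884 nm (IR); m=5: 708 nm (visible); m=6: 590 nm (visible); m=7: 505 nm (visible); m=8: 442 nm (visible); m=9: 393 nm (visible); m=10: 354 nm (UV).

5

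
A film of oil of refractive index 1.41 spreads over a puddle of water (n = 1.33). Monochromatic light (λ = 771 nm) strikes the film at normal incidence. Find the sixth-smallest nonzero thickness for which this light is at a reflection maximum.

Top surface (1.0 → 1.41): reflection off a higher-index medium gives a half-wave phase shift.
Ray reflecting at the bottom interface goes from n = 1.41 toward n = 1.33: no phase shift.
Exactly one π shift → a net half-wave offset.
With one net inversion, constructive interference in reflection requires 2 n t = (m + ½) λ.
The sixth-smallest nonzero thickness corresponds to m = 5: t = (m + ½) λ / (2 n) = 5.50 × 771 / (2 × 1.41) = 1504 nm.

1504 nm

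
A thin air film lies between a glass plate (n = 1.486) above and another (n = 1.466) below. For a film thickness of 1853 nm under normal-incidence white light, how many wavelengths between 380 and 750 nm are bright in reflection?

Ray reflecting at the top interface goes from n = 1.486 toward n = 1.0: no phase shift.
At the lower boundary (n = 1.0 to n = 1.466) the reflected ray undergoes a half-wave phase shift.
The two reflections differ by half a wavelength.
For strong reflection here: 2 n t = (m + ½) λ.
λ = 2 n t / (m + ½) = 3706 / (m + ½) nm.
m=4: 824 nm (IR); m=5: 674 nm (visible); m=6: 570 nm (visible); m=7: 494 nm (visible); m=8: 436 nm (visible); m=9: 390 nm (visible); m=10: 353 nm (UV).

5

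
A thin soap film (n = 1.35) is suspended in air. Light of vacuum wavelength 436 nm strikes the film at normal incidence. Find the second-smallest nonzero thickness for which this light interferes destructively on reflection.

323 nm

At the upper boundary (n = 1.0 to n = 1.35) the reflected ray undergoes a half-wave phase shift.
Bottom surface (1.35 → 1.0): reflection off a lower-index medium gives no phase shift.
Exactly one π shift → a net half-wave offset.
For weak reflection here: 2 n t = m λ.
The second-smallest nonzero thickness corresponds to m = 2: t = m λ / (2 n) = 2.00 × 436 / (2 × 1.35) = 323 nm.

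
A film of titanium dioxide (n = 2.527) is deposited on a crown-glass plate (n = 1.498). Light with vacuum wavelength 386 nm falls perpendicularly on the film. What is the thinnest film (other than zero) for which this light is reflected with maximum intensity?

At the upper boundary (n = 1.0 to n = 2.527) the reflected ray undergoes a half-wave phase shift.
Ray reflecting at the bottom interface goes from n = 2.527 toward n = 1.498: no phase shift.
Net: one phase inversion between the two reflected rays.
For maximum reflection here: 2 n t = (m + ½) λ.
Minimum at m = 0: t = λ / (4 n) = 386 / (4 × 2.527) = 38.2 nm.

38.2 nm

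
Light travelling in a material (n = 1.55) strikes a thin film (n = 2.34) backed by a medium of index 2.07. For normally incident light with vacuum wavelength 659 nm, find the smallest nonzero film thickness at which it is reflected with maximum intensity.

Ray reflecting at the top interface goes from n = 1.55 toward n = 2.34: a half-wave phase shift.
At the lower boundary (n = 2.34 to n = 2.07) the reflected ray undergoes no phase shift.
Exactly one π shift → a net half-wave offset.
So the condition for constructive reflection is 2 n t = (m + ½) λ.
Minimum at m = 0: t = λ / (4 n) = 659 / (4 × 2.34) = 70.4 nm.

70.4 nm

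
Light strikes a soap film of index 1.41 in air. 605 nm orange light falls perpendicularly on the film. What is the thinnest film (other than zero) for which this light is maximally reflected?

107 nm

Ray reflecting at the top interface goes from n = 1.0 toward n = 1.41: a half-wave phase shift.
Ray reflecting at the bottom interface goes from n = 1.41 toward n = 1.0: no phase shift.
Net: one phase inversion between the two reflected rays.
With one net inversion, constructive interference in reflection requires 2 n t = (m + ½) λ.
Minimum at m = 0: t = λ / (4 n) = 605 / (4 × 1.41) = 107 nm.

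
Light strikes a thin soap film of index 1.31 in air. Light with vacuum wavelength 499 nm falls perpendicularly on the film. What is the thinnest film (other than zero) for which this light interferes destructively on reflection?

190 nm

Ray reflecting at the top interface goes from n = 1.0 toward n = 1.31: a half-wave phase shift.
Ray reflecting at the bottom interface goes from n = 1.31 toward n = 1.0: no phase shift.
The two reflections differ by half a wavelength.
For minimum reflection here: 2 n t = m λ.
Minimum nonzero at m = 1: t = λ / (2 n) = 499 / (2 × 1.31) = 190 nm.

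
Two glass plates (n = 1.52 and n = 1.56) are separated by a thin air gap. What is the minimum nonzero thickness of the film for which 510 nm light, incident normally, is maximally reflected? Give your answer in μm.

At the upper boundary (n = 1.52 to n = 1.0) the reflected ray undergoes no phase shift.
At the lower boundary (n = 1.0 to n = 1.56) the reflected ray undergoes a half-wave phase shift.
The two reflections differ by half a wavelength.
With one net inversion, constructive interference in reflection requires 2 n t = (m + ½) λ.
Minimum at m = 0: t = λ / (4 n) = 510 / (4 × 1.0) = 128 nm.

0.128 μm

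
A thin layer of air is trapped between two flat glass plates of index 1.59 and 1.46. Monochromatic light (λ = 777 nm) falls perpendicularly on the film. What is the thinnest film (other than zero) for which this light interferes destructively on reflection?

389 nm

At the upper boundary (n = 1.59 to n = 1.0) the reflected ray undergoes no phase shift.
Ray reflecting at the bottom interface goes from n = 1.0 toward n = 1.46: a half-wave phase shift.
The two reflections differ by half a wavelength.
So the condition for destructive reflection is 2 n t = m λ.
Minimum nonzero at m = 1: t = λ / (2 n) = 777 / (2 × 1.0) = 389 nm.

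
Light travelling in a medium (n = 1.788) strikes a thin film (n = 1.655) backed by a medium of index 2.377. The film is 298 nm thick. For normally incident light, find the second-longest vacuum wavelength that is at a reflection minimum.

493 nm

Ray reflecting at the top interface goes from n = 1.788 toward n = 1.655: no phase shift.
Bottom surface (1.655 → 2.377): reflection off a higher-index medium gives a half-wave phase shift.
Exactly one π shift → a net half-wave offset.
So the condition for destructive reflection is 2 n t = m λ.
λ = 2 n t / m. The second-longest wavelength is m = 2: λ = 2 × 1.655 × 298 / 2.00 = 493 nm.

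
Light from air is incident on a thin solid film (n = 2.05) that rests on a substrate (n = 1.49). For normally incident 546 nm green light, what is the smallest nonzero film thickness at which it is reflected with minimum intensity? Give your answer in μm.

At the upper boundary (n = 1.0 to n = 2.05) the reflected ray undergoes a half-wave phase shift.
Bottom surface (2.05 → 1.49): reflection off a lower-index medium gives no phase shift.
The two reflections differ by half a wavelength.
With one net inversion, destructive interference in reflection requires 2 n t = m λ.
The smallest nonzero thickness corresponds to m = 1: t = m λ / (2 n) = 1.00 × 546 / (2 × 2.05) = 133 nm.

0.133 μm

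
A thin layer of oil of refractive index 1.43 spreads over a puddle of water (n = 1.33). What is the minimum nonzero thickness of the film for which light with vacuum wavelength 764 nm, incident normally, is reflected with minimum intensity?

At the upper boundary (n = 1.0 to n = 1.43) the reflected ray undergoes a half-wave phase shift.
At the lower boundary (n = 1.43 to n = 1.33) the reflected ray undergoes no phase shift.
Exactly one π shift → a net half-wave offset.
For dark reflection here: 2 n t = m λ.
Minimum nonzero at m = 1: t = λ / (2 n) = 764 / (2 × 1.43) = 267 nm.

267 nm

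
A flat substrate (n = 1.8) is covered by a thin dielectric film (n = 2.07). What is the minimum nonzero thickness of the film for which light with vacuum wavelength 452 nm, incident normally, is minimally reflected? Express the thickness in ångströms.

1092 Å

Top surface (1.0 → 2.07): reflection off a higher-index medium gives a half-wave phase shift.
Ray reflecting at the bottom interface goes from n = 2.07 toward n = 1.8: no phase shift.
The two reflections differ by half a wavelength.
With one net inversion, destructive interference in reflection requires 2 n t = m λ.
Minimum nonzero at m = 1: t = λ / (2 n) = 452 / (2 × 2.07) = 109 nm.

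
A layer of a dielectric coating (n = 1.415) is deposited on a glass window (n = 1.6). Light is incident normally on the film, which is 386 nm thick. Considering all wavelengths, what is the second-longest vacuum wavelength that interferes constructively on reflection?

546 nm

At the upper boundary (n = 1.0 to n = 1.415) the reflected ray undergoes a half-wave phase shift.
At the lower boundary (n = 1.415 to n = 1.6) the reflected ray undergoes a half-wave phase shift.
Zero or two π shifts → no net half-wave offset.
With no net inversion, constructive interference in reflection requires 2 n t = m λ.
λ = 2 n t / m. The second-longest wavelength is m = 2: λ = 2 × 1.415 × 386 / 2.00 = 546 nm.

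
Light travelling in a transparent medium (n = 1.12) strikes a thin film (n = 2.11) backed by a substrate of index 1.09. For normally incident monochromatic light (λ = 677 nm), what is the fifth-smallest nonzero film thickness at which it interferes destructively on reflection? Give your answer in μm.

Top surface (1.12 → 2.11): reflection off a higher-index medium gives a half-wave phase shift.
Bottom surface (2.11 → 1.09): reflection off a lower-index medium gives no phase shift.
Net: one phase inversion between the two reflected rays.
With one net inversion, destructive interference in reflection requires 2 n t = m λ.
The fifth-smallest nonzero thickness corresponds to m = 5: t = m λ / (2 n) = 5.00 × 677 / (2 × 2.11) = 802 nm.

0.802 μm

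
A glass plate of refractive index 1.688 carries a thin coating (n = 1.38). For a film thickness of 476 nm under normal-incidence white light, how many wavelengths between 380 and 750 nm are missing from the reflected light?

At the upper boundary (n = 1.0 to n = 1.38) the reflected ray undergoes a half-wave phase shift.
Bottom surface (1.38 → 1.688): reflection off a higher-index medium gives a half-wave phase shift.
Zero or two π shifts → no net half-wave offset.
So the condition for destructive reflection is 2 n t = (m + ½) λ.
λ = 2 n t / (m + ½) = 1314 / (m + ½) nm.
m=1: 876 nm (IR); m=2: 526 nm (visible); m=3: 375 nm (UV).

1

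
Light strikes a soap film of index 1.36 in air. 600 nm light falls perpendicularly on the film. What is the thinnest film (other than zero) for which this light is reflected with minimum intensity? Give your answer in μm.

0.221 μm

Top surface (1.0 → 1.36): reflection off a higher-index medium gives a half-wave phase shift.
At the lower boundary (n = 1.36 to n = 1.0) the reflected ray undergoes no phase shift.
The two reflections differ by half a wavelength.
With one net inversion, destructive interference in reflection requires 2 n t = m λ.
Minimum nonzero at m = 1: t = λ / (2 n) = 600 / (2 × 1.36) = 221 nm.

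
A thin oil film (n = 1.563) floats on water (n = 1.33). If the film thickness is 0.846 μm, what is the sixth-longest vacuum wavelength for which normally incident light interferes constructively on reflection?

At the upper boundary (n = 1.0 to n = 1.563) the reflected ray undergoes a half-wave phase shift.
Ray reflecting at the bottom interface goes from n = 1.563 toward n = 1.33: no phase shift.
Net: one phase inversion between the two reflected rays.
So the condition for constructive reflection is 2 n t = (m + ½) λ.
λ = 2 n t / (m + ½). The sixth-longest wavelength is m = 5: λ = 2 × 1.563 × 846 / 5.50 = 481 nm.

481 nm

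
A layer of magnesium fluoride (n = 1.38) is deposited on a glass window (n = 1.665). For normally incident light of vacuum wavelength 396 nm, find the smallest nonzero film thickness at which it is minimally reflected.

71.7 nm

At the upper boundary (n = 1.0 to n = 1.38) the reflected ray undergoes a half-wave phase shift.
Ray reflecting at the bottom interface goes from n = 1.38 toward n = 1.665: a half-wave phase shift.
Net: no relative phase inversion (both shifts match).
With no net inversion, destructive interference in reflection requires 2 n t = (m + ½) λ.
Minimum at m = 0: t = λ / (4 n) = 396 / (4 × 1.38) = 71.7 nm.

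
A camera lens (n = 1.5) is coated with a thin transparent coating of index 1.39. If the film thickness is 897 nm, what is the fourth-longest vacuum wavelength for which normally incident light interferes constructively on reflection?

Top surface (1.0 → 1.39): reflection off a higher-index medium gives a half-wave phase shift.
At the lower boundary (n = 1.39 to n = 1.5) the reflected ray undergoes a half-wave phase shift.
Net: no relative phase inversion (both shifts match).
So the condition for constructive reflection is 2 n t = m λ.
λ = 2 n t / m. The fourth-longest wavelength is m = 4: λ = 2 × 1.39 × 897 / 4.00 = 623 nm.

623 nm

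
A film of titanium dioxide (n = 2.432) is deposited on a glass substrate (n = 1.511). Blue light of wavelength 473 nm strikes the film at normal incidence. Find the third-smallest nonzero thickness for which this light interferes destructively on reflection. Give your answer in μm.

0.292 μm

Top surface (1.0 → 2.432): reflection off a higher-index medium gives a half-wave phase shift.
Bottom surface (2.432 → 1.511): reflection off a lower-index medium gives no phase shift.
Exactly one π shift → a net half-wave offset.
So the condition for destructive reflection is 2 n t = m λ.
The third-smallest nonzero thickness corresponds to m = 3: t = m λ / (2 n) = 3.00 × 473 / (2 × 2.432) = 292 nm.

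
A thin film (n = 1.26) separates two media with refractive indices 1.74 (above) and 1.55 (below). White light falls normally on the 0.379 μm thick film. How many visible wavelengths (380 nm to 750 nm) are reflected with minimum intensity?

1

At the upper boundary (n = 1.74 to n = 1.26) the reflected ray undergoes no phase shift.
Bottom surface (1.26 → 1.55): reflection off a higher-index medium gives a half-wave phase shift.
Exactly one π shift → a net half-wave offset.
So the condition for destructive reflection is 2 n t = m λ.
λ = 2 n t / m = 955 / m nm.
m=1: 955 nm (IR); m=2: 478 nm (visible); m=3: 318 nm (UV).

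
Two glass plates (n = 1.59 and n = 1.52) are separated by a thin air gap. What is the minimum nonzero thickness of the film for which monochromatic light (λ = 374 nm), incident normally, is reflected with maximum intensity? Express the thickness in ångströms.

935 Å

Ray reflecting at the top interface goes from n = 1.59 toward n = 1.0: no phase shift.
At the lower boundary (n = 1.0 to n = 1.52) the reflected ray undergoes a half-wave phase shift.
Net: one phase inversion between the two reflected rays.
For strong reflection here: 2 n t = (m + ½) λ.
Minimum at m = 0: t = λ / (4 n) = 374 / (4 × 1.0) = 93.5 nm.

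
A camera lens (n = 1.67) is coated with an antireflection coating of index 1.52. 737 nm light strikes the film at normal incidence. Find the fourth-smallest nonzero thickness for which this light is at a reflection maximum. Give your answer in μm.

0.970 μm

Ray reflecting at the top interface goes from n = 1.0 toward n = 1.52: a half-wave phase shift.
Bottom surface (1.52 → 1.67): reflection off a higher-index medium gives a half-wave phase shift.
Net: no relative phase inversion (both shifts match).
For strong reflection here: 2 n t = m λ.
The fourth-smallest nonzero thickness corresponds to m = 4: t = m λ / (2 n) = 4.00 × 737 / (2 × 1.52) = 970 nm.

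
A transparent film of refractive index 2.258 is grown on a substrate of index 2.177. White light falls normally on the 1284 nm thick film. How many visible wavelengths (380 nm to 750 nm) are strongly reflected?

7

At the upper boundary (n = 1.0 to n = 2.258) the reflected ray undergoes a half-wave phase shift.
Bottom surface (2.258 → 2.177): reflection off a lower-index medium gives no phase shift.
Net: one phase inversion between the two reflected rays.
With one net inversion, constructive interference in reflection requires 2 n t = (m + ½) λ.
λ = 2 n t / (m + ½) = 5799 / (m + ½) nm.
m=7: 773 nm (IR); m=8: 682 nm (visible); m=9: 610 nm (visible); m=10: 552 nm (visible); m=11: 504 nm (visible); m=12: 464 nm (visible); m=13: 430 nm (visible); m=14: 400 nm (visible); m=15: 374 nm (UV).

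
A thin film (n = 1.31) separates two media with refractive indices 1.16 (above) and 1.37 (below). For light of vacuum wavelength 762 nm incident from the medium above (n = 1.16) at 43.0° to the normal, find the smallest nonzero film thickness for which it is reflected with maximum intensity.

At the upper boundary (n = 1.16 to n = 1.31) the reflected ray undergoes a half-wave phase shift.
Ray reflecting at the bottom interface goes from n = 1.31 toward n = 1.37: a half-wave phase shift.
Zero or two π shifts → no net half-wave offset.
With no net inversion, constructive interference in reflection requires 2 n t cos θ_r = m λ.
Snell's law: 1.16 sin 43.0° = 1.31 sin θ_r → sin θ_r = 0.604, cos θ_r = 0.797.
Minimum nonzero at m = 1: t = λ / (2 n cos θ_r) = 762 / (2 × 1.31 × 0.797) = 365 nm.

365 nm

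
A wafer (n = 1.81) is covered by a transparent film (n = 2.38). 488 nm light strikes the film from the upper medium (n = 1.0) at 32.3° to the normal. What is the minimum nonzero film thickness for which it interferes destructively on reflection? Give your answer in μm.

Ray reflecting at the top interface goes from n = 1.0 toward n = 2.38: a half-wave phase shift.
At the lower boundary (n = 2.38 to n = 1.81) the reflected ray undergoes no phase shift.
Net: one phase inversion between the two reflected rays.
So the condition for destructive reflection is 2 n t cos θ_r = m λ.
Snell's law: 1.0 sin 32.3° = 2.38 sin θ_r → sin θ_r = 0.225, cos θ_r = 0.974.
Minimum nonzero at m = 1: t = λ / (2 n cos θ_r) = 488 / (2 × 2.38 × 0.974) = 105 nm.

0.105 μm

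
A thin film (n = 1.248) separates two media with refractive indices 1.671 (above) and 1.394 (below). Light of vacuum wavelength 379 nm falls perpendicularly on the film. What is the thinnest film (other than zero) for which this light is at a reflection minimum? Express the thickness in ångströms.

Top surface (1.671 → 1.248): reflection off a lower-index medium gives no phase shift.
Ray reflecting at the bottom interface goes from n = 1.248 toward n = 1.394: a half-wave phase shift.
Exactly one π shift → a net half-wave offset.
So the condition for destructive reflection is 2 n t = m λ.
Minimum nonzero at m = 1: t = λ / (2 n) = 379 / (2 × 1.248) = 152 nm.

1518 Å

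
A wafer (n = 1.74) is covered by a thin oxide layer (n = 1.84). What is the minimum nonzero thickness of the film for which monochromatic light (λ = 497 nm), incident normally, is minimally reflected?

Top surface (1.0 → 1.84): reflection off a higher-index medium gives a half-wave phase shift.
Ray reflecting at the bottom interface goes from n = 1.84 toward n = 1.74: no phase shift.
The two reflections differ by half a wavelength.
So the condition for destructive reflection is 2 n t = m λ.
Minimum nonzero at m = 1: t = λ / (2 n) = 497 / (2 × 1.84) = 135 nm.

135 nm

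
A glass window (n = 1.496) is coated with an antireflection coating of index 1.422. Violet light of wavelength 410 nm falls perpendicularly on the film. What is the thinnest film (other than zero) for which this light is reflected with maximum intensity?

144 nm

Ray reflecting at the top interface goes from n = 1.0 toward n = 1.422: a half-wave phase shift.
At the lower boundary (n = 1.422 to n = 1.496) the reflected ray undergoes a half-wave phase shift.
The two reflections carry the same phase change, so no net offset.
With no net inversion, constructive interference in reflection requires 2 n t = m λ.
Minimum nonzero at m = 1: t = λ / (2 n) = 410 / (2 × 1.422) = 144 nm.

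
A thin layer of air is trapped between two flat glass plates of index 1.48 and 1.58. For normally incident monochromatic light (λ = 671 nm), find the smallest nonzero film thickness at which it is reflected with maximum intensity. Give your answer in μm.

0.168 μm

Top surface (1.48 → 1.0): reflection off a lower-index medium gives no phase shift.
At the lower boundary (n = 1.0 to n = 1.58) the reflected ray undergoes a half-wave phase shift.
Net: one phase inversion between the two reflected rays.
With one net inversion, constructive interference in reflection requires 2 n t = (m + ½) λ.
Minimum at m = 0: t = λ / (4 n) = 671 / (4 × 1.0) = 168 nm.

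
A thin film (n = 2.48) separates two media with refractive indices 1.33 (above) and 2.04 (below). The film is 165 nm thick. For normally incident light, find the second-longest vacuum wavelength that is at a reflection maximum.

Ray reflecting at the top interface goes from n = 1.33 toward n = 2.48: a half-wave phase shift.
Bottom surface (2.48 → 2.04): reflection off a lower-index medium gives no phase shift.
Exactly one π shift → a net half-wave offset.
So the condition for constructive reflection is 2 n t = (m + ½) λ.
λ = 2 n t / (m + ½). The second-longest wavelength is m = 1: λ = 2 × 2.48 × 165 / 1.50 = 546 nm.

546 nm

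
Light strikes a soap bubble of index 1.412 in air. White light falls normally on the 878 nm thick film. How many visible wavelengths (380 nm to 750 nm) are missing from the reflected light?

Ray reflecting at the top interface goes from n = 1.0 toward n = 1.412: a half-wave phase shift.
At the lower boundary (n = 1.412 to n = 1.0) the reflected ray undergoes no phase shift.
Net: one phase inversion between the two reflected rays.
For dark reflection here: 2 n t = m λ.
λ = 2 n t / m = 2479 / m nm.
m=3: 826 nm (IR); m=4: 620 nm (visible); m=5: 496 nm (visible); m=6: 413 nm (visible); m=7: 354 nm (UV).

3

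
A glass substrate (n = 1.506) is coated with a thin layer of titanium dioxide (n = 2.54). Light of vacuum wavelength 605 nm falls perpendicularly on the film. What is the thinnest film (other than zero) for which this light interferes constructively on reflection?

59.5 nm

Ray reflecting at the top interface goes from n = 1.0 toward n = 2.54: a half-wave phase shift.
Ray reflecting at the bottom interface goes from n = 2.54 toward n = 1.506: no phase shift.
The two reflections differ by half a wavelength.
With one net inversion, constructive interference in reflection requires 2 n t = (m + ½) λ.
Minimum at m = 0: t = λ / (4 n) = 605 / (4 × 2.54) = 59.5 nm.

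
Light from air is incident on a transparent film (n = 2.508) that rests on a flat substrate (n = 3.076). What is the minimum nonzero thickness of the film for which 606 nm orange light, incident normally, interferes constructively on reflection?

At the upper boundary (n = 1.0 to n = 2.508) the reflected ray undergoes a half-wave phase shift.
Bottom surface (2.508 → 3.076): reflection off a higher-index medium gives a half-wave phase shift.
Zero or two π shifts → no net half-wave offset.
For strong reflection here: 2 n t = m λ.
Minimum nonzero at m = 1: t = λ / (2 n) = 606 / (2 × 2.508) = 121 nm.

121 nm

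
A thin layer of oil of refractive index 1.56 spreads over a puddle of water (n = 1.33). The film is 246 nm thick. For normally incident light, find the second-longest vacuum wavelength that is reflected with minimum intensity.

384 nm

At the upper boundary (n = 1.0 to n = 1.56) the reflected ray undergoes a half-wave phase shift.
At the lower boundary (n = 1.56 to n = 1.33) the reflected ray undergoes no phase shift.
Net: one phase inversion between the two reflected rays.
So the condition for destructive reflection is 2 n t = m λ.
λ = 2 n t / m. The second-longest wavelength is m = 2: λ = 2 × 1.56 × 246 / 2.00 = 384 nm.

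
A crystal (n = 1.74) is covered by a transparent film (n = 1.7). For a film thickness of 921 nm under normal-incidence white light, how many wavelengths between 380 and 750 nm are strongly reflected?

At the upper boundary (n = 1.0 to n = 1.7) the reflected ray undergoes a half-wave phase shift.
At the lower boundary (n = 1.7 to n = 1.74) the reflected ray undergoes a half-wave phase shift.
Net: no relative phase inversion (both shifts match).
For strong reflection here: 2 n t = m λ.
λ = 2 n t / m = 3131 / m nm.
m=4: 783 nm (IR); m=5: 626 nm (visible); m=6: 522 nm (visible); m=7: 447 nm (visible); m=8: 391 nm (visible); m=9: 348 nm (UV).

4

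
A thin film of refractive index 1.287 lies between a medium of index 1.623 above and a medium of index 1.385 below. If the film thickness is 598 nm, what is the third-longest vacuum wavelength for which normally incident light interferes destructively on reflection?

513 nm

Ray reflecting at the top interface goes from n = 1.623 toward n = 1.287: no phase shift.
At the lower boundary (n = 1.287 to n = 1.385) the reflected ray undergoes a half-wave phase shift.
Exactly one π shift → a net half-wave offset.
With one net inversion, destructive interference in reflection requires 2 n t = m λ.
λ = 2 n t / m. The third-longest wavelength is m = 3: λ = 2 × 1.287 × 598 / 3.00 = 513 nm.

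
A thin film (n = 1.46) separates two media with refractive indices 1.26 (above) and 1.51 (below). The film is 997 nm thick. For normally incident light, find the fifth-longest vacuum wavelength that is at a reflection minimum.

647 nm

Ray reflecting at the top interface goes from n = 1.26 toward n = 1.46: a half-wave phase shift.
At the lower boundary (n = 1.46 to n = 1.51) the reflected ray undergoes a half-wave phase shift.
The two reflections carry the same phase change, so no net offset.
With no net inversion, destructive interference in reflection requires 2 n t = (m + ½) λ.
λ = 2 n t / (m + ½). The fifth-longest wavelength is m = 4: λ = 2 × 1.46 × 997 / 4.50 = 647 nm.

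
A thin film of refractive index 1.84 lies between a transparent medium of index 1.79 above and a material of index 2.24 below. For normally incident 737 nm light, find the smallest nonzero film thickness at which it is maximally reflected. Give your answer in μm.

At the upper boundary (n = 1.79 to n = 1.84) the reflected ray undergoes a half-wave phase shift.
Bottom surface (1.84 → 2.24): reflection off a higher-index medium gives a half-wave phase shift.
The two reflections carry the same phase change, so no net offset.
So the condition for constructive reflection is 2 n t = m λ.
Minimum nonzero at m = 1: t = λ / (2 n) = 737 / (2 × 1.84) = 200 nm.

0.200 μm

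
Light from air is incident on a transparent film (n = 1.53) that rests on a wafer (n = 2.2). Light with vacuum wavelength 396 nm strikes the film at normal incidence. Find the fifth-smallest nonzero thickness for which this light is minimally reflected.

582 nm

Ray reflecting at the top interface goes from n = 1.0 toward n = 1.53: a half-wave phase shift.
Bottom surface (1.53 → 2.2): reflection off a higher-index medium gives a half-wave phase shift.
The two reflections carry the same phase change, so no net offset.
With no net inversion, destructive interference in reflection requires 2 n t = (m + ½) λ.
The fifth-smallest nonzero thickness corresponds to m = 4: t = (m + ½) λ / (2 n) = 4.50 × 396 / (2 × 1.53) = 582 nm.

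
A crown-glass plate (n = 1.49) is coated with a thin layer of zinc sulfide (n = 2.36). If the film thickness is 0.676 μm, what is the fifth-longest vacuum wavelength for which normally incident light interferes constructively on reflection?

At the upper boundary (n = 1.0 to n = 2.36) the reflected ray undergoes a half-wave phase shift.
Bottom surface (2.36 → 1.49): reflection off a lower-index medium gives no phase shift.
The two reflections differ by half a wavelength.
So the condition for constructive reflection is 2 n t = (m + ½) λ.
λ = 2 n t / (m + ½). The fifth-longest wavelength is m = 4: λ = 2 × 2.36 × 676 / 4.50 = 709 nm.

709 nm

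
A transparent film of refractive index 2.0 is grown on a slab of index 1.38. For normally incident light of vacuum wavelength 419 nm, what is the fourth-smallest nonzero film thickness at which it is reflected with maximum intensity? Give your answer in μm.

At the upper boundary (n = 1.0 to n = 2.0) the reflected ray undergoes a half-wave phase shift.
Bottom surface (2.0 → 1.38): reflection off a lower-index medium gives no phase shift.
Exactly one π shift → a net half-wave offset.
So the condition for constructive reflection is 2 n t = (m + ½) λ.
The fourth-smallest nonzero thickness corresponds to m = 3: t = (m + ½) λ / (2 n) = 3.50 × 419 / (2 × 2.0) = 367 nm.

0.367 μm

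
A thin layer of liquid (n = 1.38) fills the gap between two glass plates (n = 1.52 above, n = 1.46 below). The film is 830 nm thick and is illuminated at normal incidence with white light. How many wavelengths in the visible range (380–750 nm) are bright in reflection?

Top surface (1.52 → 1.38): reflection off a lower-index medium gives no phase shift.
Ray reflecting at the bottom interface goes from n = 1.38 toward n = 1.46: a half-wave phase shift.
Net: one phase inversion between the two reflected rays.
With one net inversion, constructive interference in reflection requires 2 n t = (m + ½) λ.
λ = 2 n t / (m + ½) = 2291 / (m + ½) nm.
m=2: 916 nm (IR); m=3: 655 nm (visible); m=4: 509 nm (visible); m=5: 417 nm (visible); m=6: 352 nm (UV).

3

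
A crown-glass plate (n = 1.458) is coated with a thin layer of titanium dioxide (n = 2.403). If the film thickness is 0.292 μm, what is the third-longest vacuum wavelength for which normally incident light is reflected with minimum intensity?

468 nm

Top surface (1.0 → 2.403): reflection off a higher-index medium gives a half-wave phase shift.
Bottom surface (2.403 → 1.458): reflection off a lower-index medium gives no phase shift.
Exactly one π shift → a net half-wave offset.
With one net inversion, destructive interference in reflection requires 2 n t = m λ.
λ = 2 n t / m. The third-longest wavelength is m = 3: λ = 2 × 2.403 × 292 / 3.00 = 468 nm.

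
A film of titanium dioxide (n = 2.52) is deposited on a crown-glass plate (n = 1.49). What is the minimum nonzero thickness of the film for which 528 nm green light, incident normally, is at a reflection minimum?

105 nm

Top surface (1.0 → 2.52): reflection off a higher-index medium gives a half-wave phase shift.
At the lower boundary (n = 2.52 to n = 1.49) the reflected ray undergoes no phase shift.
Exactly one π shift → a net half-wave offset.
For dark reflection here: 2 n t = m λ.
Minimum nonzero at m = 1: t = λ / (2 n) = 528 / (2 × 2.52) = 105 nm.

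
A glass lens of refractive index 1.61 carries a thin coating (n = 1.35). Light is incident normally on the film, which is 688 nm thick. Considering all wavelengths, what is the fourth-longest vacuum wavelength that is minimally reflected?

531 nm

Top surface (1.0 → 1.35): reflection off a higher-index medium gives a half-wave phase shift.
Ray reflecting at the bottom interface goes from n = 1.35 toward n = 1.61: a half-wave phase shift.
The two reflections carry the same phase change, so no net offset.
So the condition for destructive reflection is 2 n t = (m + ½) λ.
λ = 2 n t / (m + ½). The fourth-longest wavelength is m = 3: λ = 2 × 1.35 × 688 / 3.50 = 531 nm.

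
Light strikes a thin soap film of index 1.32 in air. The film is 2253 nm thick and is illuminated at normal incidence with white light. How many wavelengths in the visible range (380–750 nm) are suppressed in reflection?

At the upper boundary (n = 1.0 to n = 1.32) the reflected ray undergoes a half-wave phase shift.
Bottom surface (1.32 → 1.0): reflection off a lower-index medium gives no phase shift.
The two reflections differ by half a wavelength.
With one net inversion, destructive interference in reflection requires 2 n t = m λ.
λ = 2 n t / m = 5948 / m nm.
m=7: 850 nm (IR); m=8: 743 nm (visible); m=9: 661 nm (visible); m=10: 595 nm (visible); m=11: 541 nm (visible); m=12: 496 nm (visible); m=13: 458 nm (visible); m=14: 425 nm (visible); m=15: 397 nm (visible); m=16: 372 nm (UV).

8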